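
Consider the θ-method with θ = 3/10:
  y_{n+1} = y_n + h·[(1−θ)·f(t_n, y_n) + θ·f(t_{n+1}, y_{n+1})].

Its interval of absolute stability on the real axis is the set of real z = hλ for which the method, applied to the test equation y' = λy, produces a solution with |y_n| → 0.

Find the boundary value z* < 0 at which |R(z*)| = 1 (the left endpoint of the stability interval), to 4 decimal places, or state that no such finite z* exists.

With y'=λy (z=hλ):
  y_{n+1} = y_n + z·[7/10·y_n + 3/10·y_{n+1}] ⇒ (1 − 3/10z)y_{n+1} = (1 + 7/10z)y_n
  Hence R(z) = (1 + 7/10z)/(1 − 3/10z).

Find x<0 with |R(x)|<1.
x=-1.52: |R|=0.0440
R=−1: 1+7/10x = −1+3/10x ⇒ -2/5x=2 ⇒ x=2/(-2/5)=-5.0000
Confirm numerically:
  x=-2.827: |R|=0.52968 <1
  x=-2.823: |R|=0.52851 <1
  x=-2.609: |R|=0.46351 <1
  x=-2.126: |R|=0.29808 <1
  x=-5.469: |R|=1.07104 >1
  x=-5.190: |R|=1.02972 >1
  x=-5.051: |R|=1.00811 >1
Interval (-5.0000, 0).

left endpoint -5.0000.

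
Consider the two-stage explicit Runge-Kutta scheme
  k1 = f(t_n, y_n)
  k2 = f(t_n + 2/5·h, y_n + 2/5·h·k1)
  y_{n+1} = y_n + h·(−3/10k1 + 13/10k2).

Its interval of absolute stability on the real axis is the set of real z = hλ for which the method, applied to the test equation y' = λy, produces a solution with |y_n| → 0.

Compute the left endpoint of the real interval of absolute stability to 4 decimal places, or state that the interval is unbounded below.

left endpoint -1.9231.

Test eqn y'=λy, z=hλ:
  k1=λy_n ⇒ h·k1=z·y_n;  k2=λ(1+2/5z)y_n ⇒ h·k2=z(1+2/5z)y_n
  y_{n+1}/y_n = 1 − 3/10z + 13/10z(1+2/5z) = 1 + z + 13/25z²
  ⇒ R(z) = 1 + z + 13/25z².

Find x<0 with |R(x)|<1.
x=-1.76: |R|=0.8508
R=1: x+13/25x²=0 ⇒ x=−25/13=-1.9231; min R=1−1/(4·13/25)=0.5192>−1
Confirm numerically:
  x=-1.331: |R|=0.59021 <1
  x=-1.281: |R|=0.57230 <1
  x=-0.966: |R|=0.51924 <1
  x=-0.799: |R|=0.53297 <1
  x=-2.471: |R|=1.70404 >1
  x=-2.337: |R|=1.50302 >1
So |R|<1 on (-1.9231, 0).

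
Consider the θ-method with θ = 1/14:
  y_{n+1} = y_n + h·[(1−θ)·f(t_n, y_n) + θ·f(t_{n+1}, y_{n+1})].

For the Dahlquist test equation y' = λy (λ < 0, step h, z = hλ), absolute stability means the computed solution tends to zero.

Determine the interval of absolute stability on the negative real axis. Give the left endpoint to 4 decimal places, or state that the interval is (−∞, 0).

z∈(-2.3333,0).

Test eqn y'=λy, z=hλ:
  y_{n+1} = y_n + z·[13/14·y_n + 1/14·y_{n+1}] ⇒ (1 − 1/14z)y_{n+1} = (1 + 13/14z)y_n
  R(z) = (1 + 13/14z)/(1 − 1/14z).

Solve |R(x)|<1 on ℝ⁻.
x=-1.57: |R|=0.4117
R=−1: 1+13/14x = −1+1/14x ⇒ -6/7x=2 ⇒ x=2/(-6/7)=-2.3333
Confirm numerically:
  x=-1.498: |R|=0.35321 <1
  x=-1.436: |R|=0.30241 <1
  x=-1.315: |R|=0.20209 <1
  x=-2.642: |R|=1.22257 >1
  x=-2.528: |R|=1.14134 >1
  x=-2.432: |R|=1.07205 >1
Interval (-2.3333, 0).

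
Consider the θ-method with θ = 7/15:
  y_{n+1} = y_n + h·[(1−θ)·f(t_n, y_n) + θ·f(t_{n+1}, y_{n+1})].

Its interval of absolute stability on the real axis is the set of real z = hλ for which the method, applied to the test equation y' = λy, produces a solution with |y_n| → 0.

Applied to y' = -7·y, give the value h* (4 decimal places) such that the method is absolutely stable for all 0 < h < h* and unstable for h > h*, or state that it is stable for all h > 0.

(-30.0000,0); λ=-7 ⇒ h* = (30)/7 = 4.2857.

Set f=λy, z=hλ:
  y_{n+1} = y_n + z·[8/15·y_n + 7/15·y_{n+1}] ⇒ (1 − 7/15z)y_{n+1} = (1 + 8/15z)y_n
  Hence R(z) = (1 + 8/15z)/(1 − 7/15z).

Need |R(x)|<1, x<0.
x=-0.92: |R|=0.3563
R=−1: 1+8/15x = −1+7/15x ⇒ -1/15x=2 ⇒ x=2/(-1/15)=-30.0000
Confirm numerically:
  x=-21.538: |R|=0.94895 <1
  x=-21.339: |R|=0.94731 <1
  x=-14.414: |R|=0.86552 <1
  x=-30.554: |R|=1.00242 >1
  x=-30.543: |R|=1.00237 >1
Stable set (-30.0000, 0).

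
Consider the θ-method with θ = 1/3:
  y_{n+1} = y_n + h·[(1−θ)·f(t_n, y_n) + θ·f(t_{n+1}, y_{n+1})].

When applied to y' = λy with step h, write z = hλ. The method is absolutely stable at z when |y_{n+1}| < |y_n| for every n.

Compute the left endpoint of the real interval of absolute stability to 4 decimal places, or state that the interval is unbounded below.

z* = -6.0000.

Test eqn y'=λy, z=hλ:
  y_{n+1} = y_n + z·[2/3·y_n + 1/3·y_{n+1}] ⇒ (1 − 1/3z)y_{n+1} = (1 + 2/3z)y_n
  R(z) = (1 + 2/3z)/(1 − 1/3z).

Need |R(x)|<1, x<0.
x=-0.65: |R|=0.4658
R=−1: 1+2/3x = −1+1/3x ⇒ -1/3x=2 ⇒ x=2/(-1/3)=-6.0000
Confirm numerically:
  x=-5.903: |R|=0.98910 <1
  x=-5.797: |R|=0.97692 <1
  x=-5.526: |R|=0.94441 <1
  x=-6.408: |R|=1.04337 >1
  x=-6.382: |R|=1.04072 >1
  x=-6.349: |R|=1.03733 >1
Interval (-6.0000, 0).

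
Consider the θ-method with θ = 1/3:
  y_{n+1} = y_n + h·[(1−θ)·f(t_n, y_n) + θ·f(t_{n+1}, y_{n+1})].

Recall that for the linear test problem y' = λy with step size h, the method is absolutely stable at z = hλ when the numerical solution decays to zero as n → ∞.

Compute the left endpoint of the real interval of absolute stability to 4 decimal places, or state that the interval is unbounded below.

With y'=λy (z=hλ):
  y_{n+1} = y_n + z·[2/3·y_n + 1/3·y_{n+1}] ⇒ (1 − 1/3z)y_{n+1} = (1 + 2/3z)y_n
  R(z) = (1 + 2/3z)/(1 − 1/3z).

Find x<0 with |R(x)|<1.
x=-0.52: |R|=0.5568
R=−1: 1+2/3x = −1+1/3x ⇒ -1/3x=2 ⇒ x=2/(-1/3)=-6.0000
Confirm numerically:
  x=-5.323: |R|=0.91866 <1
  x=-4.079: |R|=0.72863 <1
  x=-3.908: |R|=0.69716 <1
  x=-2.624: |R|=0.39972 <1
  x=-6.488: |R|=1.05143 >1
  x=-6.471: |R|=1.04973 >1
Interval (-6.0000, 0).

z* = -6.0000.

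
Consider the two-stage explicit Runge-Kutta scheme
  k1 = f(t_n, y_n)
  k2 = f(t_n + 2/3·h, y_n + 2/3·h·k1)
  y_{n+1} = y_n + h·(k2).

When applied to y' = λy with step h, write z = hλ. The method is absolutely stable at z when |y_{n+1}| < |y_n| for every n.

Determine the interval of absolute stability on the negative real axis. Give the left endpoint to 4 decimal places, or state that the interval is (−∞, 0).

z∈(-1.5000,0).

Test eqn y'=λy, z=hλ:
  k1=λy_n ⇒ h·k1=z·y_n;  k2=λ(1+2/3z)y_n ⇒ h·k2=z(1+2/3z)y_n
  y_{n+1}/y_n = 1 + z(1+2/3z) = 1 + z + 2/3z²
  Hence R(z) = 1 + z + 2/3z².

Need |R(x)|<1, x<0.
x=-1.07: |R|=0.6933
R=1: x+2/3x²=0 ⇒ x=−3/2=-1.5000; min R=1−1/(4·2/3)=0.6250>−1
Confirm numerically:
  x=-1.208: |R|=0.76484 <1
  x=-0.954: |R|=0.65274 <1
  x=-0.669: |R|=0.62937 <1
  x=-0.622: |R|=0.63592 <1
  x=-1.820: |R|=1.38827 >1
  x=-1.703: |R|=1.23047 >1
Interval (-1.5000, 0).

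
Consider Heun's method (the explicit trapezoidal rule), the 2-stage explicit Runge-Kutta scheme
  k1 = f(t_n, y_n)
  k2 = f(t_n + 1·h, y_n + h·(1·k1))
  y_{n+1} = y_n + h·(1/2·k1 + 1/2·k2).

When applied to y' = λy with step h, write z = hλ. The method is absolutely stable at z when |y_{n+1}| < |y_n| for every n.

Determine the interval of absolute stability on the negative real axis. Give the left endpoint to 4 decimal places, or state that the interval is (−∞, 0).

Test eqn y'=λy, z=hλ:
  order 2, 2-stage ⇒ R(z)=1+z+z^2/2
  (e.g. R(-1.19)=0.51805, |R|=0.51805)

Boundary: |R(x)|=1, x<0.
x=-1.19: |R|=0.5181
|R(-1.81)|=0.8281 |R(-0.68)|=0.5512 |R(-0.59)|=0.5840
Bisect:
  x_lo=-2.8229 |R|=2.1615  x_hi=-0.3035 |R|=0.7426
  mid=-1.56318 |R|=0.65859 →hi
  mid=-2.19304 |R|=1.21168 →lo
  mid=-1.87811 |R|=0.88554 →hi
  mid=-2.03558 |R|=1.03621 →lo
  mid=-1.95685 |R|=0.95778 →hi
  mid=-1.99621 |R|=0.99622 →hi
  mid=-2.01590 |R|=1.01602 →lo
  mid=-2.00605 |R|=1.00607 →lo
  ...
  [-2.00006,-1.99990] ⇒ x*=-2.0000
Stable set (-2.0000, 0).

(-2.0000, 0).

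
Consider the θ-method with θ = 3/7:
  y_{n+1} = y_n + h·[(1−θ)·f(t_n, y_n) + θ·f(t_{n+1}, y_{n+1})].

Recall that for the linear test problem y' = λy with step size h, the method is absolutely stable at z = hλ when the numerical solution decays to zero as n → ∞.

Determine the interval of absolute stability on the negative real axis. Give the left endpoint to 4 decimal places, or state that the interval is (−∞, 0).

Test eqn y'=λy, z=hλ:
  y_{n+1} = y_n + z·[4/7·y_n + 3/7·y_{n+1}] ⇒ (1 − 3/7z)y_{n+1} = (1 + 4/7z)y_n
  so R(z) = (1 + 4/7z)/(1 − 3/7z).

Need |R(x)|<1, x<0.
x=-0.31: |R|=0.7264
R=−1: 1+4/7x = −1+3/7x ⇒ -1/7x=2 ⇒ x=2/(-1/7)=-14.0000
Confirm numerically:
  x=-12.757: |R|=0.97254 <1
  x=-12.749: |R|=0.97235 <1
  x=-10.116: |R|=0.89601 <1
  x=-6.798: |R|=0.73710 <1
  x=-14.333: |R|=1.00666 >1
  x=-14.089: |R|=1.00181 >1
Stable set (-14.0000, 0).

z∈(-14.0000,0).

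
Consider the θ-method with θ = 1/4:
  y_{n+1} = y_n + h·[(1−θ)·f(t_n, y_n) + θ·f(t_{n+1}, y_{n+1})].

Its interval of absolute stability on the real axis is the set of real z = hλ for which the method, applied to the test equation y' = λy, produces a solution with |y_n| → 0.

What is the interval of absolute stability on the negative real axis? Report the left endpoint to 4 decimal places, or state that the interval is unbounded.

(-4.0000, 0).

Test eqn y'=λy, z=hλ:
  y_{n+1} = y_n + z·[3/4·y_n + 1/4·y_{n+1}] ⇒ (1 − 1/4z)y_{n+1} = (1 + 3/4z)y_n
  so R(z) = (1 + 3/4z)/(1 − 1/4z).

Need |R(x)|<1, x<0.
x=-1.12: |R|=0.1250
R=−1: 1+3/4x = −1+1/4x ⇒ -1/2x=2 ⇒ x=2/(-1/2)=-4.0000
Confirm numerically:
  x=-3.182: |R|=0.77221 <1
  x=-2.410: |R|=0.50390 <1
  x=-2.154: |R|=0.40006 <1
  x=-1.787: |R|=0.23518 <1
  x=-4.531: |R|=1.12449 >1
  x=-4.142: |R|=1.03488 >1
  x=-4.044: |R|=1.01094 >1
Interval (-4.0000, 0).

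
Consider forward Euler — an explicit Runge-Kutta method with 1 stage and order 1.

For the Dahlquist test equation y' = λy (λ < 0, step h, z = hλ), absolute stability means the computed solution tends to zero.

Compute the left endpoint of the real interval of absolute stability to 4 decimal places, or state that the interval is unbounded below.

z* = -2.0000.

With y'=λy (z=hλ):
  order 1, 1-stage ⇒ R(z)=1+z
  (e.g. R(-1.16)=-0.16000, |R|=0.16000)

Find x<0 with |R(x)|<1.
x=-1.16: |R|=0.1600
|R(-1.73)|=0.7300 |R(-1.68)|=0.6800 |R(-0.95)|=0.0500
Bisect:
  x_lo=-2.6218 |R|=1.6218  x_hi=-0.3979 |R|=0.6021
  mid=-1.50986 |R|=0.50986 →hi
  mid=-2.06583 |R|=1.06583 →lo
  mid=-1.78784 |R|=0.78784 →hi
  mid=-1.92684 |R|=0.92684 →hi
  mid=-1.99633 |R|=0.99633 →hi
  mid=-2.03108 |R|=1.03108 →lo
  mid=-2.01370 |R|=1.01370 →lo
  ...
  [-2.00013,-2.00000] ⇒ x*=-2.0000
So |R|<1 on (-2.0000, 0).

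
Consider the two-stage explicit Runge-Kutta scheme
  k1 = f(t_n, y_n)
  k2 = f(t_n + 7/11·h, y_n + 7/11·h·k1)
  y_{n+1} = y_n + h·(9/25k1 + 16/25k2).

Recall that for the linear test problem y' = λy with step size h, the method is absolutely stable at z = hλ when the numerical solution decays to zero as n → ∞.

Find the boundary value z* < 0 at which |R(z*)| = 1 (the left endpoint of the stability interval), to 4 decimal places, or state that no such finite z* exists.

Set f=λy, z=hλ:
  k1=λy_n ⇒ h·k1=z·y_n;  k2=λ(1+7/11z)y_n ⇒ h·k2=z(1+7/11z)y_n
  y_{n+1}/y_n = 1 + 9/25z + 16/25z(1+7/11z) = 1 + z + 112/275z²
  ⇒ R(z) = 1 + z + 112/275z².

Find x<0 with |R(x)|<1.
x=-1.16: |R|=0.3880
R=1: x+112/275x²=0 ⇒ x=−275/112=-2.4554; min R=1−1/(4·112/275)=0.3862>−1
Confirm numerically:
  x=-2.236: |R|=0.80024 <1
  x=-1.991: |R|=0.62346 <1
  x=-1.379: |R|=0.39549 <1
  x=-0.985: |R|=0.41015 <1
  x=-3.017: |R|=1.69011 >1
  x=-2.802: |R|=1.39558 >1
  x=-2.602: |R|=1.15540 >1
So |R|<1 on (-2.4554, 0).

z* = -2.4554.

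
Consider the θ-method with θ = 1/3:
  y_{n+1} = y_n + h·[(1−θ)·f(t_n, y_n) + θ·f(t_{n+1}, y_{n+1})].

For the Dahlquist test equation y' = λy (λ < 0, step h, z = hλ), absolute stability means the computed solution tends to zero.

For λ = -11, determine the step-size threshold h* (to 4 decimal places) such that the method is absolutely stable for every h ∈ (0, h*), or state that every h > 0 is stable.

(-6.0000,0); λ=-11 ⇒ h* = (6)/11 = 0.5455.

Set f=λy, z=hλ:
  y_{n+1} = y_n + z·[2/3·y_n + 1/3·y_{n+1}] ⇒ (1 − 1/3z)y_{n+1} = (1 + 2/3z)y_n
  R(z) = (1 + 2/3z)/(1 − 1/3z).

Solve |R(x)|<1 on ℝ⁻.
x=-0.89: |R|=0.3136
R=−1: 1+2/3x = −1+1/3x ⇒ -1/3x=2 ⇒ x=2/(-1/3)=-6.0000
Confirm numerically:
  x=-5.616: |R|=0.95543 <1
  x=-5.493: |R|=0.94030 <1
  x=-4.633: |R|=0.82091 <1
  x=-2.938: |R|=0.48434 <1
  x=-6.525: |R|=1.05512 >1
  x=-6.193: |R|=1.02099 >1
So |R|<1 on (-6.0000, 0).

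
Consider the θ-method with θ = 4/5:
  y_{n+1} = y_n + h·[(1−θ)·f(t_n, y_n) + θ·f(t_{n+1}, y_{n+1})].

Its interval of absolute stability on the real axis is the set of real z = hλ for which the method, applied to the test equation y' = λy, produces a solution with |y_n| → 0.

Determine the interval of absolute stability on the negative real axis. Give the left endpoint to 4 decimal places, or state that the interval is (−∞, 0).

interval (−∞, 0).

With y'=λy (z=hλ):
  y_{n+1} = y_n + z·[1/5·y_n + 4/5·y_{n+1}] ⇒ (1 − 4/5z)y_{n+1} = (1 + 1/5z)y_n
  so R(z) = (1 + 1/5z)/(1 − 4/5z).

Solve |R(x)|<1 on ℝ⁻.
x=-1.46: |R|=0.3266
x=-2: |R|=0.2308
x=-10: |R|=0.1111
x=-100: |R|=0.2346
θ=4/5≥1/2 ⇒ |1+1/5x|<|1−4/5x| ∀x<0 ⇒ unbounded interval.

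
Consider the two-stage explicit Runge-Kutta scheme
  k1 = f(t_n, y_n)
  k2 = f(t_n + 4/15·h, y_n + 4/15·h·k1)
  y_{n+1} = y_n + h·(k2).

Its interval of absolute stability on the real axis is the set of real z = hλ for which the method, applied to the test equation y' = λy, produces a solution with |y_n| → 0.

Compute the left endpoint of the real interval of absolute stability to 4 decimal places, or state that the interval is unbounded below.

left endpoint -3.7500.

Test eqn y'=λy, z=hλ:
  k1=λy_n ⇒ h·k1=z·y_n;  k2=λ(1+4/15z)y_n ⇒ h·k2=z(1+4/15z)y_n
  y_{n+1}/y_n = 1 + z(1+4/15z) = 1 + z + 4/15z²
  Hence R(z) = 1 + z + 4/15z².

Solve |R(x)|<1 on ℝ⁻.
x=-0.31: |R|=0.7156
R=1: x+4/15x²=0 ⇒ x=−15/4=-3.7500; min R=1−1/(4·4/15)=0.0625>−1
Confirm numerically:
  x=-3.535: |R|=0.79733 <1
  x=-2.881: |R|=0.33238 <1
  x=-2.254: |R|=0.10080 <1
  x=-4.302: |R|=1.63325 >1
  x=-3.989: |R|=1.25423 >1
  x=-3.921: |R|=1.17880 >1
Interval (-3.7500, 0).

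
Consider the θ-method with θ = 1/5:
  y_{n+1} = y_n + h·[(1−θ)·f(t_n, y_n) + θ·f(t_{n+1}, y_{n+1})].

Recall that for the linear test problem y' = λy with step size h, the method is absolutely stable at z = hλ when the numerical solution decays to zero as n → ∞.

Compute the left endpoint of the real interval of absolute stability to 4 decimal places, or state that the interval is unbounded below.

Set f=λy, z=hλ:
  y_{n+1} = y_n + z·[4/5·y_n + 1/5·y_{n+1}] ⇒ (1 − 1/5z)y_{n+1} = (1 + 4/5z)y_n
  Hence R(z) = (1 + 4/5z)/(1 − 1/5z).

Boundary: |R(x)|=1, x<0.
x=-0.67: |R|=0.4092
R=−1: 1+4/5x = −1+1/5x ⇒ -3/5x=2 ⇒ x=2/(-3/5)=-3.3333
Confirm numerically:
  x=-3.134: |R|=0.92648 <1
  x=-2.410: |R|=0.62618 <1
  x=-2.377: |R|=0.61109 <1
  x=-1.455: |R|=0.12703 <1
  x=-3.927: |R|=1.19951 >1
  x=-3.506: |R|=1.06090 >1
Interval (-3.3333, 0).

z* = -3.3333.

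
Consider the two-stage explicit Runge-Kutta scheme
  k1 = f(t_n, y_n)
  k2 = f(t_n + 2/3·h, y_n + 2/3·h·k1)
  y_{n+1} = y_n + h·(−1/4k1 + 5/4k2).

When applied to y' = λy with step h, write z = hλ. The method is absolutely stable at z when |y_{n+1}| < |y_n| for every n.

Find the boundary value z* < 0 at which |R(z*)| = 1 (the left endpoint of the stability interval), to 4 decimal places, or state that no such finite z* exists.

With y'=λy (z=hλ):
  k1=λy_n ⇒ h·k1=z·y_n;  k2=λ(1+2/3z)y_n ⇒ h·k2=z(1+2/3z)y_n
  y_{n+1}/y_n = 1 − 1/4z + 5/4z(1+2/3z) = 1 + z + 5/6z²
  so R(z) = 1 + z + 5/6z².

Boundary: |R(x)|=1, x<0.
x=-0.59: |R|=0.7001
R=1: x+5/6x²=0 ⇒ x=−6/5=-1.2000; min R=1−1/(4·5/6)=0.7000>−1
Confirm numerically:
  x=-1.051: |R|=0.86950 <1
  x=-0.901: |R|=0.77550 <1
  x=-0.689: |R|=0.70660 <1
  x=-1.775: |R|=1.85052 >1
  x=-1.739: |R|=1.78110 >1
Stable set (-1.2000, 0).

left endpoint -1.2000.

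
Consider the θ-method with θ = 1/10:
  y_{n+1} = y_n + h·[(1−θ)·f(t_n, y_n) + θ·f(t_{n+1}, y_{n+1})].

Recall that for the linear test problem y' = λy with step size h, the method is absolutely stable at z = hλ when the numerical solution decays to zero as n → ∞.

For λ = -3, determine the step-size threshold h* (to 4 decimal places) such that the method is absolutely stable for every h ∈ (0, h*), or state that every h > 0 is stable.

(-2.5000,0); λ=-3 ⇒ h* = (5/2)/3 = 0.8333.

On y'=λy, z=hλ:
  y_{n+1} = y_n + z·[9/10·y_n + 1/10·y_{n+1}] ⇒ (1 − 1/10z)y_{n+1} = (1 + 9/10z)y_n
  Hence R(z) = (1 + 9/10z)/(1 − 1/10z).

Need |R(x)|<1, x<0.
x=-0.83: |R|=0.2336
R=−1: 1+9/10x = −1+1/10x ⇒ -4/5x=2 ⇒ x=2/(-4/5)=-2.5000
Confirm numerically:
  x=-2.371: |R|=0.91658 <1
  x=-2.157: |R|=0.77429 <1
  x=-1.408: |R|=0.23422 <1
  x=-1.368: |R|=0.20338 <1
  x=-2.940: |R|=1.27202 >1
  x=-2.733: |R|=1.14639 >1
  x=-2.682: |R|=1.11481 >1
Stable set (-2.5000, 0).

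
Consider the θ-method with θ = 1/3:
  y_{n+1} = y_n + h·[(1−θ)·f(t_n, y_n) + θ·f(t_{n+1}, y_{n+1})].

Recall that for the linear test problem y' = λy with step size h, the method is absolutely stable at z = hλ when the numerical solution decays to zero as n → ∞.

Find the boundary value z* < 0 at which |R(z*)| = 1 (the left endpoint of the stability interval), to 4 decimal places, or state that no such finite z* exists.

z* = -6.0000.

On y'=λy, z=hλ:
  y_{n+1} = y_n + z·[2/3·y_n + 1/3·y_{n+1}] ⇒ (1 − 1/3z)y_{n+1} = (1 + 2/3z)y_n
  R(z) = (1 + 2/3z)/(1 − 1/3z).

Need |R(x)|<1, x<0.
x=-0.37: |R|=0.6706
R=−1: 1+2/3x = −1+1/3x ⇒ -1/3x=2 ⇒ x=2/(-1/3)=-6.0000
Confirm numerically:
  x=-4.808: |R|=0.84734 <1
  x=-3.784: |R|=0.67335 <1
  x=-3.175: |R|=0.54251 <1
  x=-2.740: |R|=0.43206 <1
  x=-6.358: |R|=1.03826 >1
  x=-6.115: |R|=1.01262 >1
  x=-6.065: |R|=1.00717 >1
Stable set (-6.0000, 0).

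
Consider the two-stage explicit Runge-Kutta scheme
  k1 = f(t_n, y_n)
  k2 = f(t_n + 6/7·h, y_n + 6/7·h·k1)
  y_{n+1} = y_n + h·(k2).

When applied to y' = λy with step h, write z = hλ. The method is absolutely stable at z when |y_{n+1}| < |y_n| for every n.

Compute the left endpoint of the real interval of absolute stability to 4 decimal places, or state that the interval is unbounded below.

left endpoint -1.1667.

On y'=λy, z=hλ:
  k1=λy_n ⇒ h·k1=z·y_n;  k2=λ(1+6/7z)y_n ⇒ h·k2=z(1+6/7z)y_n
  y_{n+1}/y_n = 1 + z(1+6/7z) = 1 + z + 6/7z²
  ⇒ R(z) = 1 + z + 6/7z².

Boundary: |R(x)|=1, x<0.
x=-0.88: |R|=0.7838
R=1: x+6/7x²=0 ⇒ x=−7/6=-1.1667; min R=1−1/(4·6/7)=0.7083>−1
Confirm numerically:
  x=-1.044: |R|=0.89023 <1
  x=-0.831: |R|=0.76091 <1
  x=-0.680: |R|=0.71634 <1
  x=-0.655: |R|=0.71274 <1
  x=-1.530: |R|=1.47649 >1
  x=-1.472: |R|=1.38524 >1
  x=-1.451: |R|=1.35363 >1
Stable set (-1.1667, 0).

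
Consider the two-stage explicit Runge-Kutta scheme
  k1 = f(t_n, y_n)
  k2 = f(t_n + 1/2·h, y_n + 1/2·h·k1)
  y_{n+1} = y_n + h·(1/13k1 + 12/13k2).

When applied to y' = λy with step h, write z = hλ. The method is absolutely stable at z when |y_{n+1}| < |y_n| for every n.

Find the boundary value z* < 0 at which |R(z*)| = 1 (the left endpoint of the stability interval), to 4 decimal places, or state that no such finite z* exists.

Set f=λy, z=hλ:
  k1=λy_n ⇒ h·k1=z·y_n;  k2=λ(1+1/2z)y_n ⇒ h·k2=z(1+1/2z)y_n
  y_{n+1}/y_n = 1 + 1/13z + 12/13z(1+1/2z) = 1 + z + 6/13z²
  so R(z) = 1 + z + 6/13z².

Find x<0 with |R(x)|<1.
x=-0.92: |R|=0.4706
R=1: x+6/13x²=0 ⇒ x=−13/6=-2.1667; min R=1−1/(4·6/13)=0.4583>−1
Confirm numerically:
  x=-1.943: |R|=0.79942 <1
  x=-1.364: |R|=0.49469 <1
  x=-1.322: |R|=0.48462 <1
  x=-2.326: |R|=1.17105 >1
  x=-2.291: |R|=1.13147 >1
Interval (-2.1667, 0).

z* = -2.1667.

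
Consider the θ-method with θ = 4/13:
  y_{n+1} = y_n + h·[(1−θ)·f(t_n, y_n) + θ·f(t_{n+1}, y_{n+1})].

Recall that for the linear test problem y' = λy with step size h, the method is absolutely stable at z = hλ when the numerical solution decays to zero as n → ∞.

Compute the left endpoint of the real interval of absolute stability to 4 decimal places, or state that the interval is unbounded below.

left endpoint -5.2000.

Test eqn y'=λy, z=hλ:
  y_{n+1} = y_n + z·[9/13·y_n + 4/13·y_{n+1}] ⇒ (1 − 4/13z)y_{n+1} = (1 + 9/13z)y_n
  so R(z) = (1 + 9/13z)/(1 − 4/13z).

Solve |R(x)|<1 on ℝ⁻.
x=-0.36: |R|=0.6759
R=−1: 1+9/13x = −1+4/13x ⇒ -5/13x=2 ⇒ x=2/(-5/13)=-5.2000
Confirm numerically:
  x=-4.649: |R|=0.91281 <1
  x=-3.799: |R|=0.75156 <1
  x=-3.001: |R|=0.56027 <1
  x=-2.555: |R|=0.43045 <1
  x=-5.788: |R|=1.08132 >1
  x=-5.612: |R|=1.05811 >1
  x=-5.512: |R|=1.04451 >1
So |R|<1 on (-5.2000, 0).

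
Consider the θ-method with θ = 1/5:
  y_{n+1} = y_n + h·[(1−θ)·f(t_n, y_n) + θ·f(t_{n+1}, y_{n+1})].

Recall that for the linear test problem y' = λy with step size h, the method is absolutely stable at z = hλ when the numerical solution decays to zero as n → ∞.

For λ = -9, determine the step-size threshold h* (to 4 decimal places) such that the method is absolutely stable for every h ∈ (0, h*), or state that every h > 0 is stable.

(-3.3333,0); λ=-9 ⇒ h* = (10/3)/9 = 0.3704.

Set f=λy, z=hλ:
  y_{n+1} = y_n + z·[4/5·y_n + 1/5·y_{n+1}] ⇒ (1 − 1/5z)y_{n+1} = (1 + 4/5z)y_n
  ⇒ R(z) = (1 + 4/5z)/(1 − 1/5z).

Find x<0 with |R(x)|<1.
x=-1.22: |R|=0.0193
R=−1: 1+4/5x = −1+1/5x ⇒ -3/5x=2 ⇒ x=2/(-3/5)=-3.3333
Confirm numerically:
  x=-3.291: |R|=0.98468 <1
  x=-2.769: |R|=0.78208 <1
  x=-2.751: |R|=0.77461 <1
  x=-3.721: |R|=1.13336 >1
  x=-3.580: |R|=1.08625 >1
  x=-3.460: |R|=1.04492 >1
So |R|<1 on (-3.3333, 0).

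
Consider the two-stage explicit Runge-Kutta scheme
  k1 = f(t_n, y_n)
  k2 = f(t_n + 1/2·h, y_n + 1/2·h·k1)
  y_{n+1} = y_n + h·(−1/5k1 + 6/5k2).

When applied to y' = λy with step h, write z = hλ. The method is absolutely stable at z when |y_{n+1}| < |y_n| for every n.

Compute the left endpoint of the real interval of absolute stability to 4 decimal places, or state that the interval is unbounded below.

left endpoint -1.6667.

With y'=λy (z=hλ):
  k1=λy_n ⇒ h·k1=z·y_n;  k2=λ(1+1/2z)y_n ⇒ h·k2=z(1+1/2z)y_n
  y_{n+1}/y_n = 1 − 1/5z + 6/5z(1+1/2z) = 1 + z + 3/5z²
  so R(z) = 1 + z + 3/5z².

Boundary: |R(x)|=1, x<0.
x=-1.03: |R|=0.6065
R=1: x+3/5x²=0 ⇒ x=−5/3=-1.6667; min R=1−1/(4·3/5)=0.5833>−1
Confirm numerically:
  x=-1.618: |R|=0.95275 <1
  x=-1.377: |R|=0.76068 <1
  x=-1.300: |R|=0.71400 <1
  x=-0.771: |R|=0.58566 <1
  x=-1.988: |R|=1.38329 >1
  x=-1.947: |R|=1.32749 >1
  x=-1.775: |R|=1.11537 >1
Stable set (-1.6667, 0).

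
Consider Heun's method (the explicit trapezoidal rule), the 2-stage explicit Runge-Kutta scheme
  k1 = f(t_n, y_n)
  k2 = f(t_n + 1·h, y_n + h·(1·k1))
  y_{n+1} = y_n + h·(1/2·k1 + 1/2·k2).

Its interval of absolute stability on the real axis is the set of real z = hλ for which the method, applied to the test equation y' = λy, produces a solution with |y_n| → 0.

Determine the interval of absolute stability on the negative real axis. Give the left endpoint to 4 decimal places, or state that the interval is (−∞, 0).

Test eqn y'=λy, z=hλ:
  order 2, 2-stage ⇒ R(z)=1+z+z^2/2
  (e.g. R(-1.18)=0.51620, |R|=0.51620)

Solve |R(x)|<1 on ℝ⁻.
x=-1.18: |R|=0.5162
|R(-1.99)|=0.9900 |R(-1.54)|=0.6458 |R(-0.62)|=0.5722
Bisect:
  x_lo=-2.3281 |R|=1.3819  x_hi=-0.3109 |R|=0.7374
  mid=-1.31948 |R|=0.55103 →hi
  mid=-1.82378 |R|=0.83931 →hi
  mid=-2.07593 |R|=1.07881 →lo
  mid=-1.94985 |R|=0.95111 →hi
  mid=-2.01289 |R|=1.01297 →lo
  mid=-1.98137 |R|=0.98155 →hi
  mid=-1.99713 |R|=0.99714 →hi
  mid=-2.00501 |R|=1.00502 →lo
  mid=-2.00107 |R|=1.00107 →lo
  ...
  [-2.00009,-1.99996] ⇒ x*=-2.0000
Interval (-2.0000, 0).

z∈(-2.0000,0).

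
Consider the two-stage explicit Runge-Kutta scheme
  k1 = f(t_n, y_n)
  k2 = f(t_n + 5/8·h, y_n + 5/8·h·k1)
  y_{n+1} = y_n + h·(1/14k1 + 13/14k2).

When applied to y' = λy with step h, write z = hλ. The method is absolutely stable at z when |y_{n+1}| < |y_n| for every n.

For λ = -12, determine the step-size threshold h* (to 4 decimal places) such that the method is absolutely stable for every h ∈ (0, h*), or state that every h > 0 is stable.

(-1.7231,0); λ=-12 ⇒ h* = (112/65)/12 = 0.1436.

Set f=λy, z=hλ:
  k1=λy_n ⇒ h·k1=z·y_n;  k2=λ(1+5/8z)y_n ⇒ h·k2=z(1+5/8z)y_n
  y_{n+1}/y_n = 1 + 1/14z + 13/14z(1+5/8z) = 1 + z + 65/112z²
  R(z) = 1 + z + 65/112z².

Solve |R(x)|<1 on ℝ⁻.
x=-0.31: |R|=0.7458
R=1: x+65/112x²=0 ⇒ x=−112/65=-1.7231; min R=1−1/(4·65/112)=0.5692>−1
Confirm numerically:
  x=-1.291: |R|=0.67627 <1
  x=-0.957: |R|=0.57452 <1
  x=-0.832: |R|=0.56974 <1
  x=-0.702: |R|=0.58400 <1
  x=-2.028: |R|=1.35888 >1
  x=-1.999: |R|=1.32011 >1
  x=-1.930: |R|=1.23177 >1
Interval (-1.7231, 0).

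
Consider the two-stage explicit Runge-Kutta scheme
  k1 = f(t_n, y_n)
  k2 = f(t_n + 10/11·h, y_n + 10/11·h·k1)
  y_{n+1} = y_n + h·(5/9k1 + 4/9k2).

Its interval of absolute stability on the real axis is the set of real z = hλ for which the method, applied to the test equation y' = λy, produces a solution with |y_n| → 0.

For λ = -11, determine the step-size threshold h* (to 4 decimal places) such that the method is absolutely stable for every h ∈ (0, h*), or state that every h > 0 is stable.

(-2.4750,0); λ=-11 ⇒ h* = (99/40)/11 = 0.2250.

On y'=λy, z=hλ:
  k1=λy_n ⇒ h·k1=z·y_n;  k2=λ(1+10/11z)y_n ⇒ h·k2=z(1+10/11z)y_n
  y_{n+1}/y_n = 1 + 5/9z + 4/9z(1+10/11z) = 1 + z + 40/99z²
  ⇒ R(z) = 1 + z + 40/99z².

Need |R(x)|<1, x<0.
x=-0.68: |R|=0.5068
R=1: x+40/99x²=0 ⇒ x=−99/40=-2.4750; min R=1−1/(4·40/99)=0.3812>−1
Confirm numerically:
  x=-2.363: |R|=0.89307 <1
  x=-1.976: |R|=0.60161 <1
  x=-1.424: |R|=0.39530 <1
  x=-2.856: |R|=1.43965 >1
  x=-2.752: |R|=1.30800 >1
  x=-2.593: |R|=1.12363 >1
So |R|<1 on (-2.4750, 0).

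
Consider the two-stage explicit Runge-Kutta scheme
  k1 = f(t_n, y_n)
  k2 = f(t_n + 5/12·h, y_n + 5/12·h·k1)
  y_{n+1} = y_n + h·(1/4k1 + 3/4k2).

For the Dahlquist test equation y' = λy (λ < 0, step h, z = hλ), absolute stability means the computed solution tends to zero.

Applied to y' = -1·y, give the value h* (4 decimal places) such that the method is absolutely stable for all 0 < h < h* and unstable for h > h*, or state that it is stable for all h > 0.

Test eqn y'=λy, z=hλ:
  k1=λy_n ⇒ h·k1=z·y_n;  k2=λ(1+5/12z)y_n ⇒ h·k2=z(1+5/12z)y_n
  y_{n+1}/y_n = 1 + 1/4z + 3/4z(1+5/12z) = 1 + z + 5/16z²
  so R(z) = 1 + z + 5/16z².

Need |R(x)|<1, x<0.
x=-1.78: |R|=0.2101
R=1: x+5/16x²=0 ⇒ x=−16/5=-3.2000; min R=1−1/(4·5/16)=0.2000>−1
Confirm numerically:
  x=-2.584: |R|=0.50258 <1
  x=-2.313: |R|=0.35887 <1
  x=-1.724: |R|=0.20480 <1
  x=-1.506: |R|=0.20276 <1
  x=-3.673: |R|=1.54292 >1
  x=-3.332: |R|=1.13745 >1
  x=-3.303: |R|=1.10632 >1
Interval (-3.2000, 0).

(-3.2000,0); λ=-1 ⇒ h* = (16/5)/1 = 3.2000.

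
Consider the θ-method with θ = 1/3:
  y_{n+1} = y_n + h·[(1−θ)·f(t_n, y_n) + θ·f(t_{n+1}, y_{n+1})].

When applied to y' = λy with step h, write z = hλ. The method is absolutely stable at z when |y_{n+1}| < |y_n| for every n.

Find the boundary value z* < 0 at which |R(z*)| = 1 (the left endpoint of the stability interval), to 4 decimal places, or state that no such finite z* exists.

left endpoint -6.0000.

Test eqn y'=λy, z=hλ:
  y_{n+1} = y_n + z·[2/3·y_n + 1/3·y_{n+1}] ⇒ (1 − 1/3z)y_{n+1} = (1 + 2/3z)y_n
  R(z) = (1 + 2/3z)/(1 − 1/3z).

Boundary: |R(x)|=1, x<0.
x=-1.09: |R|=0.2005
R=−1: 1+2/3x = −1+1/3x ⇒ -1/3x=2 ⇒ x=2/(-1/3)=-6.0000
Confirm numerically:
  x=-5.687: |R|=0.96397 <1
  x=-4.914: |R|=0.86277 <1
  x=-4.655: |R|=0.82430 <1
  x=-6.591: |R|=1.06162 >1
  x=-6.425: |R|=1.04509 >1
  x=-6.156: |R|=1.01704 >1
So |R|<1 on (-6.0000, 0).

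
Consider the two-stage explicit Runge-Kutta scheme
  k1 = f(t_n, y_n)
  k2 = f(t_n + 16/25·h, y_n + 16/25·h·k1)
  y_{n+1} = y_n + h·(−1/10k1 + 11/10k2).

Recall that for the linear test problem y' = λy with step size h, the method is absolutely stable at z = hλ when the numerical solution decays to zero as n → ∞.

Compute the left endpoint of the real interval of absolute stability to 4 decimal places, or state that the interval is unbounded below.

left endpoint -1.4205.

Set f=λy, z=hλ:
  k1=λy_n ⇒ h·k1=z·y_n;  k2=λ(1+16/25z)y_n ⇒ h·k2=z(1+16/25z)y_n
  y_{n+1}/y_n = 1 − 1/10z + 11/10z(1+16/25z) = 1 + z + 88/125z²
  Hence R(z) = 1 + z + 88/125z².

Find x<0 with |R(x)|<1.
x=-1: |R|=0.7040
R=1: x+88/125x²=0 ⇒ x=−125/88=-1.4205; min R=1−1/(4·88/125)=0.6449>−1
Confirm numerically:
  x=-1.342: |R|=0.92588 <1
  x=-0.841: |R|=0.65693 <1
  x=-0.591: |R|=0.65489 <1
  x=-1.962: |R|=1.74801 >1
  x=-1.715: |R|=1.35562 >1
  x=-1.510: |R|=1.09519 >1
Interval (-1.4205, 0).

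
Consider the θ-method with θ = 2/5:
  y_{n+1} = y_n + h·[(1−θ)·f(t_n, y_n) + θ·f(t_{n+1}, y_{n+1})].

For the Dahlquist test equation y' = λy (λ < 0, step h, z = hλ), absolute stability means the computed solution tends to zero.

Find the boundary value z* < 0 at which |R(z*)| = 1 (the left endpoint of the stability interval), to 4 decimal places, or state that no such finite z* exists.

On y'=λy, z=hλ:
  y_{n+1} = y_n + z·[3/5·y_n + 2/5·y_{n+1}] ⇒ (1 − 2/5z)y_{n+1} = (1 + 3/5z)y_n
  ⇒ R(z) = (1 + 3/5z)/(1 − 2/5z).

Find x<0 with |R(x)|<1.
x=-0.38: |R|=0.6701
R=−1: 1+3/5x = −1+2/5x ⇒ -1/5x=2 ⇒ x=2/(-1/5)=-10.0000
Confirm numerically:
  x=-9.254: |R|=0.96827 <1
  x=-9.063: |R|=0.95948 <1
  x=-5.823: |R|=0.74907 <1
  x=-5.035: |R|=0.67054 <1
  x=-10.311: |R|=1.01214 >1
  x=-10.121: |R|=1.00479 >1
  x=-10.101: |R|=1.00401 >1
So |R|<1 on (-10.0000, 0).

z* = -10.0000.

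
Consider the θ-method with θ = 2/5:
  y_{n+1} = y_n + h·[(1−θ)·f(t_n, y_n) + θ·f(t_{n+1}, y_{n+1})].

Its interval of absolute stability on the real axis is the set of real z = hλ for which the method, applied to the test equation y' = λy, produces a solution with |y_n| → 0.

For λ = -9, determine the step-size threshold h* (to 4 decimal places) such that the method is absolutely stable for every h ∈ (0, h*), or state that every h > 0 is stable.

(-10.0000,0); λ=-9 ⇒ h* = (10)/9 = 1.1111.

With y'=λy (z=hλ):
  y_{n+1} = y_n + z·[3/5·y_n + 2/5·y_{n+1}] ⇒ (1 − 2/5z)y_{n+1} = (1 + 3/5z)y_n
  Hence R(z) = (1 + 3/5z)/(1 − 2/5z).

Boundary: |R(x)|=1, x<0.
x=-0.99: |R|=0.2908
R=−1: 1+3/5x = −1+2/5x ⇒ -1/5x=2 ⇒ x=2/(-1/5)=-10.0000
Confirm numerically:
  x=-7.503: |R|=0.87519 <1
  x=-6.967: |R|=0.83981 <1
  x=-6.529: |R|=0.80779 <1
  x=-5.710: |R|=0.73873 <1
  x=-10.393: |R|=1.01524 >1
  x=-10.048: |R|=1.00191 >1
  x=-10.042: |R|=1.00167 >1
Interval (-10.0000, 0).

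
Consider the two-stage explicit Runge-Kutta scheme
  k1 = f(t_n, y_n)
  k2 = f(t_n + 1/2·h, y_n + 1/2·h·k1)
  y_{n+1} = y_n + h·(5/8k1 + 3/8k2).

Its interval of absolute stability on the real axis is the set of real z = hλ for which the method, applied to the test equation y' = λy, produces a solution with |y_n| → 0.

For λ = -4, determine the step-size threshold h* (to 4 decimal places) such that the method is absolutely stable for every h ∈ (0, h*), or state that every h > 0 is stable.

(-5.3333,0); λ=-4 ⇒ h* = (16/3)/4 = 1.3333.

Set f=λy, z=hλ:
  k1=λy_n ⇒ h·k1=z·y_n;  k2=λ(1+1/2z)y_n ⇒ h·k2=z(1+1/2z)y_n
  y_{n+1}/y_n = 1 + 5/8z + 3/8z(1+1/2z) = 1 + z + 3/16z²
  R(z) = 1 + z + 3/16z².

Boundary: |R(x)|=1, x<0.
x=-1.68: |R|=0.1508
R=1: x+3/16x²=0 ⇒ x=−16/3=-5.3333; min R=1−1/(4·3/16)=-0.3333>−1
Confirm numerically:
  x=-4.113: |R|=0.05889 <1
  x=-3.805: |R|=0.09037 <1
  x=-3.672: |R|=0.14383 <1
  x=-2.491: |R|=0.32755 <1
  x=-5.842: |R|=1.55718 >1
  x=-5.585: |R|=1.26354 >1
Stable set (-5.3333, 0).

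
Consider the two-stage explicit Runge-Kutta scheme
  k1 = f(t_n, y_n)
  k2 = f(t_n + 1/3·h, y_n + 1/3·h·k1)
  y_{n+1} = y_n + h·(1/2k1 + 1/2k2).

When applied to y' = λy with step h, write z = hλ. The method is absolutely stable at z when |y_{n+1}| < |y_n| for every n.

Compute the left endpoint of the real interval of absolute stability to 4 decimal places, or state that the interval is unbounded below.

With y'=λy (z=hλ):
  k1=λy_n ⇒ h·k1=z·y_n;  k2=λ(1+1/3z)y_n ⇒ h·k2=z(1+1/3z)y_n
  y_{n+1}/y_n = 1 + 1/2z + 1/2z(1+1/3z) = 1 + z + 1/6z²
  Hence R(z) = 1 + z + 1/6z².

Need |R(x)|<1, x<0.
x=-0.94: |R|=0.2073
R=1: x+1/6x²=0 ⇒ x=−6=-6.0000; min R=1−1/(4·1/6)=-0.5000>−1
Confirm numerically:
  x=-5.192: |R|=0.30081 <1
  x=-5.188: |R|=0.29789 <1
  x=-4.009: |R|=0.33032 <1
  x=-3.062: |R|=0.49936 <1
  x=-6.333: |R|=1.35148 >1
  x=-6.170: |R|=1.17482 >1
  x=-6.119: |R|=1.12136 >1
Stable set (-6.0000, 0).

left endpoint -6.0000.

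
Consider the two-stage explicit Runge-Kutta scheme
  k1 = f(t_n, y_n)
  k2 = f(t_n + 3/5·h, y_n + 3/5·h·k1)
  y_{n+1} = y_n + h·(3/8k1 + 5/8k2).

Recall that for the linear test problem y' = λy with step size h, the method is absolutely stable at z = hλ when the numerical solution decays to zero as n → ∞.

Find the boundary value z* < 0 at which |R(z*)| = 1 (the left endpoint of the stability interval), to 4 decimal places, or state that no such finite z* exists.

left endpoint -2.6667.

With y'=λy (z=hλ):
  k1=λy_n ⇒ h·k1=z·y_n;  k2=λ(1+3/5z)y_n ⇒ h·k2=z(1+3/5z)y_n
  y_{n+1}/y_n = 1 + 3/8z + 5/8z(1+3/5z) = 1 + z + 3/8z²
  so R(z) = 1 + z + 3/8z².

Boundary: |R(x)|=1, x<0.
x=-1.14: |R|=0.3474
R=1: x+3/8x²=0 ⇒ x=−8/3=-2.6667; min R=1−1/(4·3/8)=0.3333>−1
Confirm numerically:
  x=-2.054: |R|=0.52809 <1
  x=-1.761: |R|=0.40192 <1
  x=-1.665: |R|=0.37458 <1
  x=-3.067: |R|=1.46043 >1
  x=-2.693: |R|=1.02659 >1
Stable set (-2.6667, 0).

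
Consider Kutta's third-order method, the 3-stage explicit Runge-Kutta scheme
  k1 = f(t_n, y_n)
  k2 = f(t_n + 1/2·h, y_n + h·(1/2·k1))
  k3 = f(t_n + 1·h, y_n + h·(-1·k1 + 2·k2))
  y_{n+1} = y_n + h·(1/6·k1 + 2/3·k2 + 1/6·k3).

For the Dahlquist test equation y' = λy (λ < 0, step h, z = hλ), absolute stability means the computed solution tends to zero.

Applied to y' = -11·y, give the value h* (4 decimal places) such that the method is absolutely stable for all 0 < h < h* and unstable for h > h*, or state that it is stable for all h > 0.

On y'=λy, z=hλ:
  order 3, 3-stage ⇒ R(z)=1+z+z^2/2+z^3/6
  (e.g. R(-1.65)=-0.03744, |R|=0.03744)

Boundary: |R(x)|=1, x<0.
x=-1.65: |R|=0.0374
|R(-2.4)|=0.8240 |R(-1.53)|=0.0435 |R(-1.37)|=0.1399
Bisect:
  x_lo=-2.8455 |R|=1.6371  x_hi=-0.3010 |R|=0.7397
  mid=-1.57329 |R|=0.01529 →hi
  mid=-2.20942 |R|=0.56621 →hi
  mid=-2.52748 |R|=1.02439 →lo
  mid=-2.36845 |R|=0.77800 →hi
  mid=-2.44796 |R|=0.89662 →hi
  mid=-2.48772 |R|=0.95933 →hi
  mid=-2.50760 |R|=0.99156 →hi
  mid=-2.51754 |R|=1.00790 →lo
  mid=-2.51257 |R|=0.99971 →hi
  mid=-2.51506 |R|=1.00380 →lo
  ...
  [-2.51288,-2.51273] ⇒ x*=-2.5127
Stable set (-2.5127, 0).

(-2.5127,0); λ=-11 ⇒ h* = 0.2284.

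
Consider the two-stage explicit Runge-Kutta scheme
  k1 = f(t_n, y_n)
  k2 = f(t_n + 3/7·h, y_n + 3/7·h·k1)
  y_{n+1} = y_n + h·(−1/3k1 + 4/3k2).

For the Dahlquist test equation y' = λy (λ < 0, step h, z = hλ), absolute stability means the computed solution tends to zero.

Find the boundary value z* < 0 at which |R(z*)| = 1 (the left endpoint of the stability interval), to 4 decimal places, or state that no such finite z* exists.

Set f=λy, z=hλ:
  k1=λy_n ⇒ h·k1=z·y_n;  k2=λ(1+3/7z)y_n ⇒ h·k2=z(1+3/7z)y_n
  y_{n+1}/y_n = 1 − 1/3z + 4/3z(1+3/7z) = 1 + z + 4/7z²
  Hence R(z) = 1 + z + 4/7z².

Solve |R(x)|<1 on ℝ⁻.
x=-0.63: |R|=0.5968
R=1: x+4/7x²=0 ⇒ x=−7/4=-1.7500; min R=1−1/(4·4/7)=0.5625>−1
Confirm numerically:
  x=-1.619: |R|=0.87881 <1
  x=-0.984: |R|=0.56929 <1
  x=-0.901: |R|=0.56289 <1
  x=-2.057: |R|=1.36086 >1
  x=-1.983: |R|=1.26402 >1
Stable set (-1.7500, 0).

z* = -1.7500.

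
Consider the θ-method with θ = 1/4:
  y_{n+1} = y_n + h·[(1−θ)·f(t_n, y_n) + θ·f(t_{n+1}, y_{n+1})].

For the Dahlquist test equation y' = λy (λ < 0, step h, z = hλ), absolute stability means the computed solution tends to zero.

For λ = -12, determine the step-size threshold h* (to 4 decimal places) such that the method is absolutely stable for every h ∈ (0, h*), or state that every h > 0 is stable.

(-4.0000,0); λ=-12 ⇒ h* = (4)/12 = 0.3333.

On y'=λy, z=hλ:
  y_{n+1} = y_n + z·[3/4·y_n + 1/4·y_{n+1}] ⇒ (1 − 1/4z)y_{n+1} = (1 + 3/4z)y_n
  ⇒ R(z) = (1 + 3/4z)/(1 − 1/4z).

Solve |R(x)|<1 on ℝ⁻.
x=-1.02: |R|=0.1873
R=−1: 1+3/4x = −1+1/4x ⇒ -1/2x=2 ⇒ x=2/(-1/2)=-4.0000
Confirm numerically:
  x=-3.570: |R|=0.88639 <1
  x=-2.834: |R|=0.65876 <1
  x=-2.646: |R|=0.59254 <1
  x=-1.779: |R|=0.23135 <1
  x=-4.337: |R|=1.08084 >1
  x=-4.251: |R|=1.06084 >1
  x=-4.063: |R|=1.01563 >1
Stable set (-4.0000, 0).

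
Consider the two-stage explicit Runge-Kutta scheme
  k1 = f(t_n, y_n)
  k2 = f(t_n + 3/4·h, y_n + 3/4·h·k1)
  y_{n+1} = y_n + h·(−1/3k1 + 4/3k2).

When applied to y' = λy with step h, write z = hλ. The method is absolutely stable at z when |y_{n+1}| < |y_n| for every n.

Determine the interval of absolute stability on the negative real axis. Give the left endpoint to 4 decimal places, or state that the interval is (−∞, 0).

Test eqn y'=λy, z=hλ:
  k1=λy_n ⇒ h·k1=z·y_n;  k2=λ(1+3/4z)y_n ⇒ h·k2=z(1+3/4z)y_n
  y_{n+1}/y_n = 1 − 1/3z + 4/3z(1+3/4z) = 1 + z + z²
  R(z) = 1 + z + z².

Find x<0 with |R(x)|<1.
x=-0.74: |R|=0.8076
R=1: x+1x²=0 ⇒ x=−1=-1.0000; min R=1−1/(4·1)=0.7500>−1
Confirm numerically:
  x=-0.964: |R|=0.96530 <1
  x=-0.821: |R|=0.85304 <1
  x=-0.744: |R|=0.80954 <1
  x=-1.590: |R|=1.93810 >1
  x=-1.251: |R|=1.31400 >1
  x=-1.068: |R|=1.07262 >1
So |R|<1 on (-1.0000, 0).

(-1.0000, 0).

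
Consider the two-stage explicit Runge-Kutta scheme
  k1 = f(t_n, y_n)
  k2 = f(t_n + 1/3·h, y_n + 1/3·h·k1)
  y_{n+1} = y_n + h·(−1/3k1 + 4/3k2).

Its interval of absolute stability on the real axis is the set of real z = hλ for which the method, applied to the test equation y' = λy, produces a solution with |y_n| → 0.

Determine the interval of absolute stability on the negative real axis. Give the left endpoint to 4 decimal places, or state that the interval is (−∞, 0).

Set f=λy, z=hλ:
  k1=λy_n ⇒ h·k1=z·y_n;  k2=λ(1+1/3z)y_n ⇒ h·k2=z(1+1/3z)y_n
  y_{n+1}/y_n = 1 − 1/3z + 4/3z(1+1/3z) = 1 + z + 4/9z²
  ⇒ R(z) = 1 + z + 4/9z².

Solve |R(x)|<1 on ℝ⁻.
x=-1.03: |R|=0.4415
R=1: x+4/9x²=0 ⇒ x=−9/4=-2.2500; min R=1−1/(4·4/9)=0.4375>−1
Confirm numerically:
  x=-2.027: |R|=0.79910 <1
  x=-1.997: |R|=0.77545 <1
  x=-1.396: |R|=0.47014 <1
  x=-2.777: |R|=1.65044 >1
  x=-2.469: |R|=1.24032 >1
Stable set (-2.2500, 0).

z∈(-2.2500,0).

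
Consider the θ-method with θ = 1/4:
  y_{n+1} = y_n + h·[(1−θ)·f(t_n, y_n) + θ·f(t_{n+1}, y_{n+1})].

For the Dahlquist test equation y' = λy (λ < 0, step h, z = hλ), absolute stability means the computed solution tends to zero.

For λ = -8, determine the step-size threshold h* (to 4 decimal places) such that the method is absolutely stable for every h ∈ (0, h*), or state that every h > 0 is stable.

With y'=λy (z=hλ):
  y_{n+1} = y_n + z·[3/4·y_n + 1/4·y_{n+1}] ⇒ (1 − 1/4z)y_{n+1} = (1 + 3/4z)y_n
  Hence R(z) = (1 + 3/4z)/(1 − 1/4z).

Solve |R(x)|<1 on ℝ⁻.
x=-1.52: |R|=0.1014
R=−1: 1+3/4x = −1+1/4x ⇒ -1/2x=2 ⇒ x=2/(-1/2)=-4.0000
Confirm numerically:
  x=-3.529: |R|=0.87488 <1
  x=-2.441: |R|=0.51591 <1
  x=-1.735: |R|=0.21011 <1
  x=-4.324: |R|=1.07785 >1
  x=-4.245: |R|=1.05943 >1
Interval (-4.0000, 0).

(-4.0000,0); λ=-8 ⇒ h* = (4)/8 = 0.5000.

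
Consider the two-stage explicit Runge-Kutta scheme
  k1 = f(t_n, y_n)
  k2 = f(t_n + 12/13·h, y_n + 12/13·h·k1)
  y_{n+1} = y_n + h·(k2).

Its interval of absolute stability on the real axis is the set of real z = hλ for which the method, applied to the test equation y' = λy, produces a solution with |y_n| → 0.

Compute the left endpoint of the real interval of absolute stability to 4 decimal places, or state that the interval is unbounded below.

z* = -1.0833.

On y'=λy, z=hλ:
  k1=λy_n ⇒ h·k1=z·y_n;  k2=λ(1+12/13z)y_n ⇒ h·k2=z(1+12/13z)y_n
  y_{n+1}/y_n = 1 + z(1+12/13z) = 1 + z + 12/13z²
  Hence R(z) = 1 + z + 12/13z².

Need |R(x)|<1, x<0.
x=-0.57: |R|=0.7299
R=1: x+12/13x²=0 ⇒ x=−13/12=-1.0833; min R=1−1/(4·12/13)=0.7292>−1
Confirm numerically:
  x=-0.971: |R|=0.89931 <1
  x=-0.839: |R|=0.81077 <1
  x=-0.656: |R|=0.74123 <1
  x=-1.675: |R|=1.91481 >1
  x=-1.526: |R|=1.62355 >1
  x=-1.522: |R|=1.61629 >1
Interval (-1.0833, 0).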